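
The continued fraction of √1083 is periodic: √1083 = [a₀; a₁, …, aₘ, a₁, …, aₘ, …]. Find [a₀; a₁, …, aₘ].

[32; 1, 9, 1, 64]

a₀ = ⌊√1083⌋ = 32.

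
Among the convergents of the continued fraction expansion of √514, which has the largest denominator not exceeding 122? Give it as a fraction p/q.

√514 = [22; 1, 2, 22, 2, 1, 44, …] (period length 6).
Convergents:
  p_0/q_0 = 22/1
  p_1/q_1 = 23/1
  p_2/q_2 = 68/3
  p_3/q_3 = 1519/67
  p_4/q_4 = 3106/137
q_3 = 67 ≤ 122 < 137 = q_4, so the answer is 1519/67.

1519/67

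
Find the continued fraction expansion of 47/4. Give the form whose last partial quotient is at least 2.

[11; 1, 3]

47 = 11×4 + 3
4 = 1×3 + 1
3 = 3×1 + 0  (stop)
So 47/4 = [11; 1, 3].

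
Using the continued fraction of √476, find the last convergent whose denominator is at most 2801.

√476 = [21; 1, 4, 2, 10, 2, 4, 1, 42, …] (period length 8).
Convergents:
  p_0/q_0 = 21/1
  p_1/q_1 = 22/1
  p_2/q_2 = 109/5
  p_3/q_3 = 240/11
  p_4/q_4 = 2509/115
  p_5/q_5 = 5258/241
  p_6/q_6 = 23541/1079
  p_7/q_7 = 28799/1320
  p_8/q_8 = 1233099/56519
q_7 = 1320 ≤ 2801 < 56519 = q_8, so the answer is 28799/1320.

28799/1320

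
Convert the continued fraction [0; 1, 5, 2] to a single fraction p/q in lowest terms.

11/13

Fold from the inside: start with 2/1.
  5 + 1/2 = 11/2
  1 + 2/11 = 13/11
  0 + 11/13 = 11/13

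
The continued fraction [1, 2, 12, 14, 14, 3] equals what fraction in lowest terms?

Using pₖ = aₖpₖ₋₁ + pₖ₋₂ and qₖ = aₖqₖ₋₁ + qₖ₋₂:
  k=0: a=1, p=1, q=1
  k=1: a=2, p=3, q=2
  k=2: a=12, p=37, q=25
  k=3: a=14, p=521, q=352
  k=4: a=14, p=7331, q=4953
  k=5: a=3, p=22514, q=15211

22514/15211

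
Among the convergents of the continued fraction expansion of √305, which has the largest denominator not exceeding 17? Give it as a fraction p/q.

√305 = [17; 2, 6, 2, 34, …] (period length 4).
Convergents:
  p_0/q_0 = 17/1
  p_1/q_1 = 35/2
  p_2/q_2 = 227/13
  p_3/q_3 = 489/28
q_2 = 13 ≤ 17 < 28 = q_3, so the answer is 227/13.

227/13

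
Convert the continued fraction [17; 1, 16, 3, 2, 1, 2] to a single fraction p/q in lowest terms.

8379/467

Using pₖ = aₖpₖ₋₁ + pₖ₋₂ and qₖ = aₖqₖ₋₁ + qₖ₋₂:
  k=0: a=17, p=17, q=1
  k=1: a=1, p=18, q=1
  k=2: a=16, p=305, q=17
  k=3: a=3, p=933, q=52
  k=4: a=2, p=2171, q=121
  k=5: a=1, p=3104, q=173
  k=6: a=2, p=8379, q=467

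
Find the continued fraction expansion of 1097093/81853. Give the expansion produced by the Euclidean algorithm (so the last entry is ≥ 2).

1097093 = 13·81853 + 33004
81853 = 2·33004 + 15845
33004 = 2·15845 + 1314
15845 = 12·1314 + 77
1314 = 17·77 + 5
77 = 15·5 + 2
5 = 2·2 + 1
2 = 2·1 + 0  (stop)
So 1097093/81853 = [13; 2, 2, 12, 17, 15, 2, 2].

[13; 2, 2, 12, 17, 15, 2, 2]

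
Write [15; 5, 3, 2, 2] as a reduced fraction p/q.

1367/90

Using pₖ = aₖpₖ₋₁ + pₖ₋₂ and qₖ = aₖqₖ₋₁ + qₖ₋₂:
  k=0: a=15, p=15, q=1
  k=1: a=5, p=76, q=5
  k=2: a=3, p=243, q=16
  k=3: a=2, p=562, q=37
  k=4: a=2, p=1367, q=90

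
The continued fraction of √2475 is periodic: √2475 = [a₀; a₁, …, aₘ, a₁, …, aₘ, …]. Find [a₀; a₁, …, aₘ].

[49; 1, 2, 1, 98]

a₀ = ⌊√2475⌋ = 49.
With m₀=0, d₀=1 and mₖ₊₁ = dₖaₖ − mₖ, dₖ₊₁ = (n − mₖ₊₁²)/dₖ, aₖ₊₁ = ⌊(a₀+mₖ₊₁)/dₖ₊₁⌋:
  k=1: m=49, d=74, a=1
  k=2: m=25, d=25, a=2
  k=3: m=25, d=74, a=1
  k=4: m=49, d=1, a=98
d=1 and a=2a₀=98 at k=4, so the next step gives (m, d) = (49, 74) again — its k=1 value — and the period has length 4.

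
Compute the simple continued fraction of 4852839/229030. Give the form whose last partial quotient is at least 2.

4852839 = 21·229030 + 43209
229030 = 5·43209 + 12985
43209 = 3·12985 + 4254
12985 = 3·4254 + 223
4254 = 19·223 + 17
223 = 13·17 + 2
17 = 8·2 + 1
2 = 2·1 + 0  (stop)
So 4852839/229030 = [21; 5, 3, 3, 19, 13, 8, 2].

[21; 5, 3, 3, 19, 13, 8, 2]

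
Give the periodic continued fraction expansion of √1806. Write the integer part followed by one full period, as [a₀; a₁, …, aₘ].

[42; 2, 84]

a₀ = ⌊√1806⌋ = 42.
With m₀=0, d₀=1 and mₖ₊₁ = dₖaₖ − mₖ, dₖ₊₁ = (n − mₖ₊₁²)/dₖ, aₖ₊₁ = ⌊(a₀+mₖ₊₁)/dₖ₊₁⌋:
  k=1: m=42, d=42, a=2
  k=2: m=42, d=1, a=84
d=1 and a=2a₀=84 at k=2, so the next step gives (m, d) = (42, 42) again — its k=1 value — and the period has length 2.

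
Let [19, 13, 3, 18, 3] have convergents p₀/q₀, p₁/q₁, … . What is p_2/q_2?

763/40

Using pₖ = aₖpₖ₋₁ + pₖ₋₂, qₖ = aₖqₖ₋₁ + qₖ₋₂ (with p₋₁=1, p₋₂=0, q₋₁=0, q₋₂=1):
  k=0: a=19, p=19, q=1
  k=1: a=13, p=248, q=13
  k=2: a=3, p=763, q=40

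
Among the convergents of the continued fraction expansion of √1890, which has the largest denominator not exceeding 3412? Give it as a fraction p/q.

√1890 = [43; 2, 9, 6, 9, 2, 86, …] (period length 6).
Convergents:
  p_0/q_0 = 43/1
  p_1/q_1 = 87/2
  p_2/q_2 = 826/19
  p_3/q_3 = 5043/116
  p_4/q_4 = 46213/1063
  p_5/q_5 = 97469/2242
  p_6/q_6 = 8428547/193875
q_5 = 2242 ≤ 3412 < 193875 = q_6, so the answer is 97469/2242.

97469/2242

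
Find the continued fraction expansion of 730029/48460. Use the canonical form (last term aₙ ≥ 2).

[15; 15, 2, 19, 3, 3, 2, 3]

730029 = 15×48460 + 3129
48460 = 15×3129 + 1525
3129 = 2×1525 + 79
1525 = 19×79 + 24
79 = 3×24 + 7
24 = 3×7 + 3
7 = 2×3 + 1
3 = 3×1 + 0  (stop)
So 730029/48460 = [15; 15, 2, 19, 3, 3, 2, 3].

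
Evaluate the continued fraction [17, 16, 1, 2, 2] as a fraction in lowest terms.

1996/117

Using pₖ = aₖpₖ₋₁ + pₖ₋₂ and qₖ = aₖqₖ₋₁ + qₖ₋₂:
  k=0: a=17, p=17, q=1
  k=1: a=16, p=273, q=16
  k=2: a=1, p=290, q=17
  k=3: a=2, p=853, q=50
  k=4: a=2, p=1996, q=117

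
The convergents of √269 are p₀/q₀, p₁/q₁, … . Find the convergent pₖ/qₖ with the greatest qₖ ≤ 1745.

13449/820

√269 = [16; 2, 2, 32, …] (period length 3).
Convergents:
  p_0/q_0 = 16/1
  p_1/q_1 = 33/2
  p_2/q_2 = 82/5
  p_3/q_3 = 2657/162
  p_4/q_4 = 5396/329
  p_5/q_5 = 13449/820
  p_6/q_6 = 435764/26569
q_5 = 820 ≤ 1745 < 26569 = q_6, so the answer is 13449/820.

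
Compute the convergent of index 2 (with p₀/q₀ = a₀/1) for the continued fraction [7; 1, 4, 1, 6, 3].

Using pₖ = aₖpₖ₋₁ + pₖ₋₂, qₖ = aₖqₖ₋₁ + qₖ₋₂ (with p₋₁=1, p₋₂=0, q₋₁=0, q₋₂=1):
  k=0: a=7, p=7, q=1
  k=1: a=1, p=8, q=1
  k=2: a=4, p=39, q=5

39/5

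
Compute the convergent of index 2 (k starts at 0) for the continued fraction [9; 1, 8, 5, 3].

89/9

Using pₖ = aₖpₖ₋₁ + pₖ₋₂, qₖ = aₖqₖ₋₁ + qₖ₋₂ (with p₋₁=1, p₋₂=0, q₋₁=0, q₋₂=1):
  k=0: a=9, p=9, q=1
  k=1: a=1, p=10, q=1
  k=2: a=8, p=89, q=9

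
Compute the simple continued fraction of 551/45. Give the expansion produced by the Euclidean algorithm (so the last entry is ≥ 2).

551 = 12·45 + 11
45 = 4·11 + 1
11 = 11·1 + 0  (stop)
So 551/45 = [12; 4, 11].

[12; 4, 11]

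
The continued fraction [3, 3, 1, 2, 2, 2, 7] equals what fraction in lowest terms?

1527/467

Fold from the inside: start with 7/1.
  2 + 1/7 = 15/7
  2 + 7/15 = 37/15
  2 + 15/37 = 89/37
  1 + 37/89 = 126/89
  3 + 89/126 = 467/126
  3 + 126/467 = 1527/467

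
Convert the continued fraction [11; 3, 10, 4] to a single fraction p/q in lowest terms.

Fold from the inside: start with 4/1.
  10 + 1/4 = 41/4
  3 + 4/41 = 127/41
  11 + 41/127 = 1438/127

1438/127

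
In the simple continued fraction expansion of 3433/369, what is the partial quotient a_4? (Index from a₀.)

3433 = 9·369 + 112   →  a_0 = 9
369 = 3·112 + 33   →  a_1 = 3
112 = 3·33 + 13   →  a_2 = 3
33 = 2·13 + 7   →  a_3 = 2
13 = 1·7 + 6   →  a_4 = 1

1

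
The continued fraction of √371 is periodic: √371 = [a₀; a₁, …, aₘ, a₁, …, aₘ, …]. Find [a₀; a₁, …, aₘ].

a₀ = ⌊√371⌋ = 19.
With m₀=0, d₀=1 and mₖ₊₁ = dₖaₖ − mₖ, dₖ₊₁ = (n − mₖ₊₁²)/dₖ, aₖ₊₁ = ⌊(a₀+mₖ₊₁)/dₖ₊₁⌋:
  k=1: m=19, d=10, a=3
  k=2: m=11, d=25, a=1
  k=3: m=14, d=7, a=4
  k=4: m=14, d=25, a=1
  k=5: m=11, d=10, a=3
  k=6: m=19, d=1, a=38
d=1 and a=2a₀=38 at k=6, so the next step gives (m, d) = (19, 10) again — its k=1 value — and the period has length 6.

[19; 3, 1, 4, 1, 3, 38]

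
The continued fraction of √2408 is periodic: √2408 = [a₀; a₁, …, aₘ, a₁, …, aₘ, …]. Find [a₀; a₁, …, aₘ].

[49; 14, 98]

a₀ = ⌊√2408⌋ = 49.
With m₀=0, d₀=1 and mₖ₊₁ = dₖaₖ − mₖ, dₖ₊₁ = (n − mₖ₊₁²)/dₖ, aₖ₊₁ = ⌊(a₀+mₖ₊₁)/dₖ₊₁⌋:
  k=1: m=49, d=7, a=14
  k=2: m=49, d=1, a=98
d=1 and a=2a₀=98 at k=2, so the next step gives (m, d) = (49, 7) again — its k=1 value — and the period has length 2.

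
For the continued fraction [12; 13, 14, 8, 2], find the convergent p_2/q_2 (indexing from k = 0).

2210/183

Using pₖ = aₖpₖ₋₁ + pₖ₋₂, qₖ = aₖqₖ₋₁ + qₖ₋₂ (with p₋₁=1, p₋₂=0, q₋₁=0, q₋₂=1):
  k=0: a=12, p=12, q=1
  k=1: a=13, p=157, q=13
  k=2: a=14, p=2210, q=183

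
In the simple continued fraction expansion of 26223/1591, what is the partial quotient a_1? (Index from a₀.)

26223 = 16·1591 + 767   →  a_0 = 16
1591 = 2·767 + 57   →  a_1 = 2

2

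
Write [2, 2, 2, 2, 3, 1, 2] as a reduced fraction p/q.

Using pₖ = aₖpₖ₋₁ + pₖ₋₂ and qₖ = aₖqₖ₋₁ + qₖ₋₂:
  k=0: a=2, p=2, q=1
  k=1: a=2, p=5, q=2
  k=2: a=2, p=12, q=5
  k=3: a=2, p=29, q=12
  k=4: a=3, p=99, q=41
  k=5: a=1, p=128, q=53
  k=6: a=2, p=355, q=147

355/147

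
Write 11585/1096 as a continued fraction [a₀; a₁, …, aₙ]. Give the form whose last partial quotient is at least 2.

[10; 1, 1, 3, 17, 9]

11585 = 10*1096 + 625
1096 = 1*625 + 471
625 = 1*471 + 154
471 = 3*154 + 9
154 = 17*9 + 1
9 = 9*1 + 0  (stop)
So 11585/1096 = [10; 1, 1, 3, 17, 9].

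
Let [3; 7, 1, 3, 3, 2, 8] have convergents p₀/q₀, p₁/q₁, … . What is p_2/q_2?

Using pₖ = aₖpₖ₋₁ + pₖ₋₂, qₖ = aₖqₖ₋₁ + qₖ₋₂ (with p₋₁=1, p₋₂=0, q₋₁=0, q₋₂=1):
  k=0: a=3, p=3, q=1
  k=1: a=7, p=22, q=7
  k=2: a=1, p=25, q=8

25/8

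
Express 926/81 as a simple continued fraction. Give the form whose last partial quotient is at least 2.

[11; 2, 3, 5, 2]

926 = 11*81 + 35
81 = 2*35 + 11
35 = 3*11 + 2
11 = 5*2 + 1
2 = 2*1 + 0  (stop)
So 926/81 = [11; 2, 3, 5, 2].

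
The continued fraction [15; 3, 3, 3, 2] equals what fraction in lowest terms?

1163/76

Using pₖ = aₖpₖ₋₁ + pₖ₋₂ and qₖ = aₖqₖ₋₁ + qₖ₋₂:
  k=0: a=15, p=15, q=1
  k=1: a=3, p=46, q=3
  k=2: a=3, p=153, q=10
  k=3: a=3, p=505, q=33
  k=4: a=2, p=1163, q=76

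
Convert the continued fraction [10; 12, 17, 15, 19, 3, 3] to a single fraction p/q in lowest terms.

6027988/597841

Fold from the inside: start with 3/1.
  3 + 1/3 = 10/3
  19 + 3/10 = 193/10
  15 + 10/193 = 2905/193
  17 + 193/2905 = 49578/2905
  12 + 2905/49578 = 597841/49578
  10 + 49578/597841 = 6027988/597841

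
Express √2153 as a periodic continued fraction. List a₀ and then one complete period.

[46; 2, 2, 92]

a₀ = ⌊√2153⌋ = 46.
With m₀=0, d₀=1 and mₖ₊₁ = dₖaₖ − mₖ, dₖ₊₁ = (n − mₖ₊₁²)/dₖ, aₖ₊₁ = ⌊(a₀+mₖ₊₁)/dₖ₊₁⌋:
  k=1: m=46, d=37, a=2
  k=2: m=28, d=37, a=2
  k=3: m=46, d=1, a=92
d=1 and a=2a₀=92 at k=3, so the next step gives (m, d) = (46, 37) again — its k=1 value — and the period has length 3.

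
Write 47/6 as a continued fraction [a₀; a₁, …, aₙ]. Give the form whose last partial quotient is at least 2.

47 = 7·6 + 5
6 = 1·5 + 1
5 = 5·1 + 0  (stop)
So 47/6 = [7; 1, 5].

[7; 1, 5]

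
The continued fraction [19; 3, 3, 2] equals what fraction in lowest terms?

444/23

Using pₖ = aₖpₖ₋₁ + pₖ₋₂ and qₖ = aₖqₖ₋₁ + qₖ₋₂:
  k=0: a=19, p=19, q=1
  k=1: a=3, p=58, q=3
  k=2: a=3, p=193, q=10
  k=3: a=2, p=444, q=23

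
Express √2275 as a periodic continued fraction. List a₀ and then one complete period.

[47; 1, 2, 3, 2, 1, 94]

a₀ = ⌊√2275⌋ = 47.
With m₀=0, d₀=1 and mₖ₊₁ = dₖaₖ − mₖ, dₖ₊₁ = (n − mₖ₊₁²)/dₖ, aₖ₊₁ = ⌊(a₀+mₖ₊₁)/dₖ₊₁⌋:
  k=1: m=47, d=66, a=1
  k=2: m=19, d=29, a=2
  k=3: m=39, d=26, a=3
  k=4: m=39, d=29, a=2
  k=5: m=19, d=66, a=1
  k=6: m=47, d=1, a=94
d=1 and a=2a₀=94 at k=6, so the next step gives (m, d) = (47, 66) again — its k=1 value — and the period has length 6.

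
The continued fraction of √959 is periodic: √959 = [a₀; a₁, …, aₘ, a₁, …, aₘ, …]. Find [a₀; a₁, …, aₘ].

[30; 1, 29, 1, 60]

a₀ = ⌊√959⌋ = 30.
With m₀=0, d₀=1 and mₖ₊₁ = dₖaₖ − mₖ, dₖ₊₁ = (n − mₖ₊₁²)/dₖ, aₖ₊₁ = ⌊(a₀+mₖ₊₁)/dₖ₊₁⌋:
  k=1: m=30, d=59, a=1
  k=2: m=29, d=2, a=29
  k=3: m=29, d=59, a=1
  k=4: m=30, d=1, a=60
d=1 and a=2a₀=60 at k=4, so the next step gives (m, d) = (30, 59) again — its k=1 value — and the period has length 4.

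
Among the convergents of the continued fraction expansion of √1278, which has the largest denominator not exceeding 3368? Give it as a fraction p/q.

√1278 = [35; 1, 2, 1, 70, …] (period length 4).
Convergents:
  p_0/q_0 = 35/1
  p_1/q_1 = 36/1
  p_2/q_2 = 107/3
  p_3/q_3 = 143/4
  p_4/q_4 = 10117/283
  p_5/q_5 = 10260/287
  p_6/q_6 = 30637/857
  p_7/q_7 = 40897/1144
  p_8/q_8 = 2893427/80937
q_7 = 1144 ≤ 3368 < 80937 = q_8, so the answer is 40897/1144.

40897/1144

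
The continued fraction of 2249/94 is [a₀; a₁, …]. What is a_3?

2249 = 23·94 + 87   →  a_0 = 23
94 = 1·87 + 7   →  a_1 = 1
87 = 12·7 + 3   →  a_2 = 12
7 = 2·3 + 1   →  a_3 = 2

2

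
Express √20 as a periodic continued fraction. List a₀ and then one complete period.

[4; 2, 8]

a₀ = ⌊√20⌋ = 4.
With m₀=0, d₀=1 and mₖ₊₁ = dₖaₖ − mₖ, dₖ₊₁ = (n − mₖ₊₁²)/dₖ, aₖ₊₁ = ⌊(a₀+mₖ₊₁)/dₖ₊₁⌋:
  k=1: m=4, d=4, a=2
  k=2: m=4, d=1, a=8
d=1 and a=2a₀=8 at k=2, so the next step gives (m, d) = (4, 4) again — its k=1 value — and the period has length 2.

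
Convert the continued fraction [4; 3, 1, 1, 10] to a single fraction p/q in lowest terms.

317/74

Using pₖ = aₖpₖ₋₁ + pₖ₋₂ and qₖ = aₖqₖ₋₁ + qₖ₋₂:
  k=0: a=4, p=4, q=1
  k=1: a=3, p=13, q=3
  k=2: a=1, p=17, q=4
  k=3: a=1, p=30, q=7
  k=4: a=10, p=317, q=74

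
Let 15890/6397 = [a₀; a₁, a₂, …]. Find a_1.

15890 = 2·6397 + 3096   →  a_0 = 2
6397 = 2·3096 + 205   →  a_1 = 2

2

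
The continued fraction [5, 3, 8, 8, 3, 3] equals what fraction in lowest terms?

11199/2105

Fold from the inside: start with 3/1.
  3 + 1/3 = 10/3
  8 + 3/10 = 83/10
  8 + 10/83 = 674/83
  3 + 83/674 = 2105/674
  5 + 674/2105 = 11199/2105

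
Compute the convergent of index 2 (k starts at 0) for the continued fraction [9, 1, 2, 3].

Using pₖ = aₖpₖ₋₁ + pₖ₋₂, qₖ = aₖqₖ₋₁ + qₖ₋₂ (with p₋₁=1, p₋₂=0, q₋₁=0, q₋₂=1):
  k=0: a=9, p=9, q=1
  k=1: a=1, p=10, q=1
  k=2: a=2, p=29, q=3

29/3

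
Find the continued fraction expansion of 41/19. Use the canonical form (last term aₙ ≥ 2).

[2; 6, 3]

41 = 2*19 + 3
19 = 6*3 + 1
3 = 3*1 + 0  (stop)
So 41/19 = [2; 6, 3].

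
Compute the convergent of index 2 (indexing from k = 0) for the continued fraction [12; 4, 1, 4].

Using pₖ = aₖpₖ₋₁ + pₖ₋₂, qₖ = aₖqₖ₋₁ + qₖ₋₂ (with p₋₁=1, p₋₂=0, q₋₁=0, q₋₂=1):
  k=0: a=12, p=12, q=1
  k=1: a=4, p=49, q=4
  k=2: a=1, p=61, q=5

61/5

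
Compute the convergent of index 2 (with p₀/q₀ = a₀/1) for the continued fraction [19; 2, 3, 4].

136/7

Using pₖ = aₖpₖ₋₁ + pₖ₋₂, qₖ = aₖqₖ₋₁ + qₖ₋₂ (with p₋₁=1, p₋₂=0, q₋₁=0, q₋₂=1):
  k=0: a=19, p=19, q=1
  k=1: a=2, p=39, q=2
  k=2: a=3, p=136, q=7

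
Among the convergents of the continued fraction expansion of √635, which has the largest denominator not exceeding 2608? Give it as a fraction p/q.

√635 = [25; 5, 50, …] (period length 2).
Convergents:
  p_0/q_0 = 25/1
  p_1/q_1 = 126/5
  p_2/q_2 = 6325/251
  p_3/q_3 = 31751/1260
  p_4/q_4 = 1593875/63251
q_3 = 1260 ≤ 2608 < 63251 = q_4, so the answer is 31751/1260.

31751/1260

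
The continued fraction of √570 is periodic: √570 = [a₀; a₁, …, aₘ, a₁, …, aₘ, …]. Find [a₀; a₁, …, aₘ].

[23; 1, 6, 1, 46]

a₀ = ⌊√570⌋ = 23.
With m₀=0, d₀=1 and mₖ₊₁ = dₖaₖ − mₖ, dₖ₊₁ = (n − mₖ₊₁²)/dₖ, aₖ₊₁ = ⌊(a₀+mₖ₊₁)/dₖ₊₁⌋:
  k=1: m=23, d=41, a=1
  k=2: m=18, d=6, a=6
  k=3: m=18, d=41, a=1
  k=4: m=23, d=1, a=46
d=1 and a=2a₀=46 at k=4, so the next step gives (m, d) = (23, 41) again — its k=1 value — and the period has length 4.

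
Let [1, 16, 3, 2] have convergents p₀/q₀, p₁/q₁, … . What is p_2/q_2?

Using pₖ = aₖpₖ₋₁ + pₖ₋₂, qₖ = aₖqₖ₋₁ + qₖ₋₂ (with p₋₁=1, p₋₂=0, q₋₁=0, q₋₂=1):
  k=0: a=1, p=1, q=1
  k=1: a=16, p=17, q=16
  k=2: a=3, p=52, q=49

52/49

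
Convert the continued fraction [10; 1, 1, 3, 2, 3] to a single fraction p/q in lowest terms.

Fold from the inside: start with 3/1.
  2 + 1/3 = 7/3
  3 + 3/7 = 24/7
  1 + 7/24 = 31/24
  1 + 24/31 = 55/31
  10 + 31/55 = 581/55

581/55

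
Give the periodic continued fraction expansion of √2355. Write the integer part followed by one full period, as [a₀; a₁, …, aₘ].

[48; 1, 1, 8, 3, 8, 1, 1, 96]

a₀ = ⌊√2355⌋ = 48.
With m₀=0, d₀=1 and mₖ₊₁ = dₖaₖ − mₖ, dₖ₊₁ = (n − mₖ₊₁²)/dₖ, aₖ₊₁ = ⌊(a₀+mₖ₊₁)/dₖ₊₁⌋:
  k=1: m=48, d=51, a=1
  k=2: m=3, d=46, a=1
  k=3: m=43, d=11, a=8
  k=4: m=45, d=30, a=3
  k=5: m=45, d=11, a=8
  k=6: m=43, d=46, a=1
  k=7: m=3, d=51, a=1
  k=8: m=48, d=1, a=96
d=1 and a=2a₀=96 at k=8, so the next step gives (m, d) = (48, 51) again — its k=1 value — and the period has length 8.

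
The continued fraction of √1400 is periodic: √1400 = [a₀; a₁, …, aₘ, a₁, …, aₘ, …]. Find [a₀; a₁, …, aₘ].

[37; 2, 2, 2, 74]

a₀ = ⌊√1400⌋ = 37.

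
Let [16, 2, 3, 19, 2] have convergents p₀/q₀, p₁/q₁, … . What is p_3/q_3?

Using pₖ = aₖpₖ₋₁ + pₖ₋₂, qₖ = aₖqₖ₋₁ + qₖ₋₂ (with p₋₁=1, p₋₂=0, q₋₁=0, q₋₂=1):
  k=0: a=16, p=16, q=1
  k=1: a=2, p=33, q=2
  k=2: a=3, p=115, q=7
  k=3: a=19, p=2218, q=135

2218/135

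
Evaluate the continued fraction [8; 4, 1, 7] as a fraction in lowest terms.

Fold from the inside: start with 7/1.
  1 + 1/7 = 8/7
  4 + 7/8 = 39/8
  8 + 8/39 = 320/39

320/39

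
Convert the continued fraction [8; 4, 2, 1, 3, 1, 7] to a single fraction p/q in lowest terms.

Using pₖ = aₖpₖ₋₁ + pₖ₋₂ and qₖ = aₖqₖ₋₁ + qₖ₋₂:
  k=0: a=8, p=8, q=1
  k=1: a=4, p=33, q=4
  k=2: a=2, p=74, q=9
  k=3: a=1, p=107, q=13
  k=4: a=3, p=395, q=48
  k=5: a=1, p=502, q=61
  k=6: a=7, p=3909, q=475

3909/475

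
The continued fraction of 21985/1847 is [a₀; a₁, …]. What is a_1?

1

21985 = 11·1847 + 1668   →  a_0 = 11
1847 = 1·1668 + 179   →  a_1 = 1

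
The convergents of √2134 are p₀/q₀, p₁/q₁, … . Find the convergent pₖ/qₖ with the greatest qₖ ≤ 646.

√2134 = [46; 5, 8, 5, 92, …] (period length 4).
Convergents:
  p_0/q_0 = 46/1
  p_1/q_1 = 231/5
  p_2/q_2 = 1894/41
  p_3/q_3 = 9701/210
  p_4/q_4 = 894386/19361
q_3 = 210 ≤ 646 < 19361 = q_4, so the answer is 9701/210.

9701/210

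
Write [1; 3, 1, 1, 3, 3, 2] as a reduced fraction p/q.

Fold from the inside: start with 2/1.
  3 + 1/2 = 7/2
  3 + 2/7 = 23/7
  1 + 7/23 = 30/23
  1 + 23/30 = 53/30
  3 + 30/53 = 189/53
  1 + 53/189 = 242/189

242/189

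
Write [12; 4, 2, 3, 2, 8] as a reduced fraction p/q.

7323/599

Using pₖ = aₖpₖ₋₁ + pₖ₋₂ and qₖ = aₖqₖ₋₁ + qₖ₋₂:
  k=0: a=12, p=12, q=1
  k=1: a=4, p=49, q=4
  k=2: a=2, p=110, q=9
  k=3: a=3, p=379, q=31
  k=4: a=2, p=868, q=71
  k=5: a=8, p=7323, q=599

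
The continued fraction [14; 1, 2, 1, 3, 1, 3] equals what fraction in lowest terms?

Fold from the inside: start with 3/1.
  1 + 1/3 = 4/3
  3 + 3/4 = 15/4
  1 + 4/15 = 19/15
  2 + 15/19 = 53/19
  1 + 19/53 = 72/53
  14 + 53/72 = 1061/72

1061/72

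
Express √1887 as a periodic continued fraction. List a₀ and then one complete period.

[43; 2, 3, 1, 1, 1, 3, 2, 86]

a₀ = ⌊√1887⌋ = 43.
With m₀=0, d₀=1 and mₖ₊₁ = dₖaₖ − mₖ, dₖ₊₁ = (n − mₖ₊₁²)/dₖ, aₖ₊₁ = ⌊(a₀+mₖ₊₁)/dₖ₊₁⌋:
  k=1: m=43, d=38, a=2
  k=2: m=33, d=21, a=3
  k=3: m=30, d=47, a=1
  k=4: m=17, d=34, a=1
  k=5: m=17, d=47, a=1
  k=6: m=30, d=21, a=3
  k=7: m=33, d=38, a=2
  k=8: m=43, d=1, a=86
d=1 and a=2a₀=86 at k=8, so the next step gives (m, d) = (43, 38) again — its k=1 value — and the period has length 8.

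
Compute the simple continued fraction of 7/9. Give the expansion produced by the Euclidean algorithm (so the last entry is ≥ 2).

7 = 0·9 + 7
9 = 1·7 + 2
7 = 3·2 + 1
2 = 2·1 + 0  (stop)
So 7/9 = [0; 1, 3, 2].

[0; 1, 3, 2]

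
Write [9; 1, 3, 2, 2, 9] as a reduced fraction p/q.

Fold from the inside: start with 9/1.
  2 + 1/9 = 19/9
  2 + 9/19 = 47/19
  3 + 19/47 = 160/47
  1 + 47/160 = 207/160
  9 + 160/207 = 2023/207

2023/207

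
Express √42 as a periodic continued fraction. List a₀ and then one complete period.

a₀ = ⌊√42⌋ = 6.

[6; 2, 12]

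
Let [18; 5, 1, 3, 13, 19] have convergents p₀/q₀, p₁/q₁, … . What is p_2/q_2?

Using pₖ = aₖpₖ₋₁ + pₖ₋₂, qₖ = aₖqₖ₋₁ + qₖ₋₂ (with p₋₁=1, p₋₂=0, q₋₁=0, q₋₂=1):
  k=0: a=18, p=18, q=1
  k=1: a=5, p=91, q=5
  k=2: a=1, p=109, q=6

109/6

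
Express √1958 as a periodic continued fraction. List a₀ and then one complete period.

a₀ = ⌊√1958⌋ = 44.
With m₀=0, d₀=1 and mₖ₊₁ = dₖaₖ − mₖ, dₖ₊₁ = (n − mₖ₊₁²)/dₖ, aₖ₊₁ = ⌊(a₀+mₖ₊₁)/dₖ₊₁⌋:
  k=1: m=44, d=22, a=4
  k=2: m=44, d=1, a=88
d=1 and a=2a₀=88 at k=2, so the next step gives (m, d) = (44, 22) again — its k=1 value — and the period has length 2.

[44; 4, 88]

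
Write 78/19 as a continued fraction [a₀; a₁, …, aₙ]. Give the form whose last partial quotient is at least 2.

78 = 4·19 + 2
19 = 9·2 + 1
2 = 2·1 + 0  (stop)
So 78/19 = [4; 9, 2].

[4; 9, 2]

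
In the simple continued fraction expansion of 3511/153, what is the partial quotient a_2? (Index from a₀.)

3511 = 22·153 + 145   →  a_0 = 22
153 = 1·145 + 8   →  a_1 = 1
145 = 18·8 + 1   →  a_2 = 18

18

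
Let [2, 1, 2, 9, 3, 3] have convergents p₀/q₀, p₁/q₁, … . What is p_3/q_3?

75/28

Using pₖ = aₖpₖ₋₁ + pₖ₋₂, qₖ = aₖqₖ₋₁ + qₖ₋₂ (with p₋₁=1, p₋₂=0, q₋₁=0, q₋₂=1):
  k=0: a=2, p=2, q=1
  k=1: a=1, p=3, q=1
  k=2: a=2, p=8, q=3
  k=3: a=9, p=75, q=28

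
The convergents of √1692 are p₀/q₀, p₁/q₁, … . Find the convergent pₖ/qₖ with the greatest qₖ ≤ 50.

617/15

√1692 = [41; 7, 2, 7, 82, …] (period length 4).
Convergents:
  p_0/q_0 = 41/1
  p_1/q_1 = 288/7
  p_2/q_2 = 617/15
  p_3/q_3 = 4607/112
q_2 = 15 ≤ 50 < 112 = q_3, so the answer is 617/15.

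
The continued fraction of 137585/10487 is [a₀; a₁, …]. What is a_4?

137585 = 13·10487 + 1254   →  a_0 = 13
10487 = 8·1254 + 455   →  a_1 = 8
1254 = 2·455 + 344   →  a_2 = 2
455 = 1·344 + 111   →  a_3 = 1
344 = 3·111 + 11   →  a_4 = 3

3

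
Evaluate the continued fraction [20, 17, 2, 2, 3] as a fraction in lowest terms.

Using pₖ = aₖpₖ₋₁ + pₖ₋₂ and qₖ = aₖqₖ₋₁ + qₖ₋₂:
  k=0: a=20, p=20, q=1
  k=1: a=17, p=341, q=17
  k=2: a=2, p=702, q=35
  k=3: a=2, p=1745, q=87
  k=4: a=3, p=5937, q=296

5937/296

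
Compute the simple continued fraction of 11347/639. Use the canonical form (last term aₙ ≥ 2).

[17; 1, 3, 8, 6, 3]

11347 = 17·639 + 484
639 = 1·484 + 155
484 = 3·155 + 19
155 = 8·19 + 3
19 = 6·3 + 1
3 = 3·1 + 0  (stop)
So 11347/639 = [17; 1, 3, 8, 6, 3].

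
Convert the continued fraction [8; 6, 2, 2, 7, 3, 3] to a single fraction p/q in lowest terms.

Using pₖ = aₖpₖ₋₁ + pₖ₋₂ and qₖ = aₖqₖ₋₁ + qₖ₋₂:
  k=0: a=8, p=8, q=1
  k=1: a=6, p=49, q=6
  k=2: a=2, p=106, q=13
  k=3: a=2, p=261, q=32
  k=4: a=7, p=1933, q=237
  k=5: a=3, p=6060, q=743
  k=6: a=3, p=20113, q=2466

20113/2466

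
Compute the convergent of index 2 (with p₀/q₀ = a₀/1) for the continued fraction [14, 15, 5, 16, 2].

1069/76

Using pₖ = aₖpₖ₋₁ + pₖ₋₂, qₖ = aₖqₖ₋₁ + qₖ₋₂ (with p₋₁=1, p₋₂=0, q₋₁=0, q₋₂=1):
  k=0: a=14, p=14, q=1
  k=1: a=15, p=211, q=15
  k=2: a=5, p=1069, q=76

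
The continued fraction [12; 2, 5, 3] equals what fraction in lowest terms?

436/35

Fold from the inside: start with 3/1.
  5 + 1/3 = 16/3
  2 + 3/16 = 35/16
  12 + 16/35 = 436/35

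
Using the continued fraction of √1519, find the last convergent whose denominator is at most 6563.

118521/3041

√1519 = [38; 1, 37, 1, 76, …] (period length 4).
Convergents:
  p_0/q_0 = 38/1
  p_1/q_1 = 39/1
  p_2/q_2 = 1481/38
  p_3/q_3 = 1520/39
  p_4/q_4 = 117001/3002
  p_5/q_5 = 118521/3041
  p_6/q_6 = 4502278/115519
q_5 = 3041 ≤ 6563 < 115519 = q_6, so the answer is 118521/3041.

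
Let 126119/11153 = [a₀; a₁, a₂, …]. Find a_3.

126119 = 11·11153 + 3436   →  a_0 = 11
11153 = 3·3436 + 845   →  a_1 = 3
3436 = 4·845 + 56   →  a_2 = 4
845 = 15·56 + 5   →  a_3 = 15

15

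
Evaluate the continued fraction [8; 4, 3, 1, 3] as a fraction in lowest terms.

527/64

Fold from the inside: start with 3/1.
  1 + 1/3 = 4/3
  3 + 3/4 = 15/4
  4 + 4/15 = 64/15
  8 + 15/64 = 527/64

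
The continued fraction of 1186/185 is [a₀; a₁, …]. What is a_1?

1186 = 6·185 + 76   →  a_0 = 6
185 = 2·76 + 33   →  a_1 = 2

2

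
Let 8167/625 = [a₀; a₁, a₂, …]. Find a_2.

1

8167 = 13·625 + 42   →  a_0 = 13
625 = 14·42 + 37   →  a_1 = 14
42 = 1·37 + 5   →  a_2 = 1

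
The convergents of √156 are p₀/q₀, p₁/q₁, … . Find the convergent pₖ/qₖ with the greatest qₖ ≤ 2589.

√156 = [12; 2, 24, …] (period length 2).
Convergents:
  p_0/q_0 = 12/1
  p_1/q_1 = 25/2
  p_2/q_2 = 612/49
  p_3/q_3 = 1249/100
  p_4/q_4 = 30588/2449
  p_5/q_5 = 62425/4998
q_4 = 2449 ≤ 2589 < 4998 = q_5, so the answer is 30588/2449.

30588/2449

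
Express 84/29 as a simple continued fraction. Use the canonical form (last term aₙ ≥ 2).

[2; 1, 8, 1, 2]

84 = 2*29 + 26
29 = 1*26 + 3
26 = 8*3 + 2
3 = 1*2 + 1
2 = 2*1 + 0  (stop)
So 84/29 = [2; 1, 8, 1, 2].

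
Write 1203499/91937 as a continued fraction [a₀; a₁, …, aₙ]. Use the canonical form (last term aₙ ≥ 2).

1203499 = 13*91937 + 8318
91937 = 11*8318 + 439
8318 = 18*439 + 416
439 = 1*416 + 23
416 = 18*23 + 2
23 = 11*2 + 1
2 = 2*1 + 0  (stop)
So 1203499/91937 = [13; 11, 18, 1, 18, 11, 2].

[13; 11, 18, 1, 18, 11, 2]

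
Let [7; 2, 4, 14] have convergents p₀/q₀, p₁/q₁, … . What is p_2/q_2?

67/9

Using pₖ = aₖpₖ₋₁ + pₖ₋₂, qₖ = aₖqₖ₋₁ + qₖ₋₂ (with p₋₁=1, p₋₂=0, q₋₁=0, q₋₂=1):
  k=0: a=7, p=7, q=1
  k=1: a=2, p=15, q=2
  k=2: a=4, p=67, q=9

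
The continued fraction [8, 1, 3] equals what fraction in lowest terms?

Using pₖ = aₖpₖ₋₁ + pₖ₋₂ and qₖ = aₖqₖ₋₁ + qₖ₋₂:
  k=0: a=8, p=8, q=1
  k=1: a=1, p=9, q=1
  k=2: a=3, p=35, q=4

35/4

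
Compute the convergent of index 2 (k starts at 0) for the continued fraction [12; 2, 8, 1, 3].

Using pₖ = aₖpₖ₋₁ + pₖ₋₂, qₖ = aₖqₖ₋₁ + qₖ₋₂ (with p₋₁=1, p₋₂=0, q₋₁=0, q₋₂=1):
  k=0: a=12, p=12, q=1
  k=1: a=2, p=25, q=2
  k=2: a=8, p=212, q=17

212/17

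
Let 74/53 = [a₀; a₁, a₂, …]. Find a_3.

1

74 = 1·53 + 21   →  a_0 = 1
53 = 2·21 + 11   →  a_1 = 2
21 = 1·11 + 10   →  a_2 = 1
11 = 1·10 + 1   →  a_3 = 1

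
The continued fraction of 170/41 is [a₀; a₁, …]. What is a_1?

170 = 4·41 + 6   →  a_0 = 4
41 = 6·6 + 5   →  a_1 = 6

6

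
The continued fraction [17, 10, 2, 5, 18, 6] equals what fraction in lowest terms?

Using pₖ = aₖpₖ₋₁ + pₖ₋₂ and qₖ = aₖqₖ₋₁ + qₖ₋₂:
  k=0: a=17, p=17, q=1
  k=1: a=10, p=171, q=10
  k=2: a=2, p=359, q=21
  k=3: a=5, p=1966, q=115
  k=4: a=18, p=35747, q=2091
  k=5: a=6, p=216448, q=12661

216448/12661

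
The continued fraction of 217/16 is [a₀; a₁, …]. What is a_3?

217 = 13·16 + 9   →  a_0 = 13
16 = 1·9 + 7   →  a_1 = 1
9 = 1·7 + 2   →  a_2 = 1
7 = 3·2 + 1   →  a_3 = 3

3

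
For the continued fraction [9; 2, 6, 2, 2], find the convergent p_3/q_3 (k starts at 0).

Using pₖ = aₖpₖ₋₁ + pₖ₋₂, qₖ = aₖqₖ₋₁ + qₖ₋₂ (with p₋₁=1, p₋₂=0, q₋₁=0, q₋₂=1):
  k=0: a=9, p=9, q=1
  k=1: a=2, p=19, q=2
  k=2: a=6, p=123, q=13
  k=3: a=2, p=265, q=28

265/28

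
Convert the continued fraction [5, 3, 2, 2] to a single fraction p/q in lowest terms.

90/17

Using pₖ = aₖpₖ₋₁ + pₖ₋₂ and qₖ = aₖqₖ₋₁ + qₖ₋₂:
  k=0: a=5, p=5, q=1
  k=1: a=3, p=16, q=3
  k=2: a=2, p=37, q=7
  k=3: a=2, p=90, q=17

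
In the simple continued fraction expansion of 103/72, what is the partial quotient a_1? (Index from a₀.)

103 = 1·72 + 31   →  a_0 = 1
72 = 2·31 + 10   →  a_1 = 2

2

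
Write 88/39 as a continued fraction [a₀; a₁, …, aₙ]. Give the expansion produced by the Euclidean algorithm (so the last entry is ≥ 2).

88 = 2*39 + 10
39 = 3*10 + 9
10 = 1*9 + 1
9 = 9*1 + 0  (stop)
So 88/39 = [2; 3, 1, 9].

[2; 3, 1, 9]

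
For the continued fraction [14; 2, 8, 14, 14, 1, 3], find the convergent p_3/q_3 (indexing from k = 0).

3473/240

Using pₖ = aₖpₖ₋₁ + pₖ₋₂, qₖ = aₖqₖ₋₁ + qₖ₋₂ (with p₋₁=1, p₋₂=0, q₋₁=0, q₋₂=1):
  k=0: a=14, p=14, q=1
  k=1: a=2, p=29, q=2
  k=2: a=8, p=246, q=17
  k=3: a=14, p=3473, q=240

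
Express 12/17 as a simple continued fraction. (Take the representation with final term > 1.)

12 = 0*17 + 12
17 = 1*12 + 5
12 = 2*5 + 2
5 = 2*2 + 1
2 = 2*1 + 0  (stop)
So 12/17 = [0; 1, 2, 2, 2].

[0; 1, 2, 2, 2]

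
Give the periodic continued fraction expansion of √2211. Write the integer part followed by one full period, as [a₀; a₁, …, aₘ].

[47; 47, 94]

a₀ = ⌊√2211⌋ = 47.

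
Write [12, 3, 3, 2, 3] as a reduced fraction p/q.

972/79

Using pₖ = aₖpₖ₋₁ + pₖ₋₂ and qₖ = aₖqₖ₋₁ + qₖ₋₂:
  k=0: a=12, p=12, q=1
  k=1: a=3, p=37, q=3
  k=2: a=3, p=123, q=10
  k=3: a=2, p=283, q=23
  k=4: a=3, p=972, q=79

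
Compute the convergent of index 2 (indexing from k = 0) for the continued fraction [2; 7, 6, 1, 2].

Using pₖ = aₖpₖ₋₁ + pₖ₋₂, qₖ = aₖqₖ₋₁ + qₖ₋₂ (with p₋₁=1, p₋₂=0, q₋₁=0, q₋₂=1):
  k=0: a=2, p=2, q=1
  k=1: a=7, p=15, q=7
  k=2: a=6, p=92, q=43

92/43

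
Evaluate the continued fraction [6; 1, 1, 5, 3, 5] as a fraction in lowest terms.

1217/186

Using pₖ = aₖpₖ₋₁ + pₖ₋₂ and qₖ = aₖqₖ₋₁ + qₖ₋₂:
  k=0: a=6, p=6, q=1
  k=1: a=1, p=7, q=1
  k=2: a=1, p=13, q=2
  k=3: a=5, p=72, q=11
  k=4: a=3, p=229, q=35
  k=5: a=5, p=1217, q=186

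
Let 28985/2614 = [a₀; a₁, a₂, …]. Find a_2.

28985 = 11·2614 + 231   →  a_0 = 11
2614 = 11·231 + 73   →  a_1 = 11
231 = 3·73 + 12   →  a_2 = 3

3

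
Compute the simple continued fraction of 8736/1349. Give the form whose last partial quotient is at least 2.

8736 = 6*1349 + 642
1349 = 2*642 + 65
642 = 9*65 + 57
65 = 1*57 + 8
57 = 7*8 + 1
8 = 8*1 + 0  (stop)
So 8736/1349 = [6; 2, 9, 1, 7, 8].

[6; 2, 9, 1, 7, 8]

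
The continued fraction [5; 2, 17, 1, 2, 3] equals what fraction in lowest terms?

1997/364

Fold from the inside: start with 3/1.
  2 + 1/3 = 7/3
  1 + 3/7 = 10/7
  17 + 7/10 = 177/10
  2 + 10/177 = 364/177
  5 + 177/364 = 1997/364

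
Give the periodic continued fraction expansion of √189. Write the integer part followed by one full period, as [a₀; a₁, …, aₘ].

a₀ = ⌊√189⌋ = 13.
With m₀=0, d₀=1 and mₖ₊₁ = dₖaₖ − mₖ, dₖ₊₁ = (n − mₖ₊₁²)/dₖ, aₖ₊₁ = ⌊(a₀+mₖ₊₁)/dₖ₊₁⌋:
  k=1: m=13, d=20, a=1
  k=2: m=7, d=7, a=2
  k=3: m=7, d=20, a=1
  k=4: m=13, d=1, a=26
d=1 and a=2a₀=26 at k=4, so the next step gives (m, d) = (13, 20) again — its k=1 value — and the period has length 4.

[13; 1, 2, 1, 26]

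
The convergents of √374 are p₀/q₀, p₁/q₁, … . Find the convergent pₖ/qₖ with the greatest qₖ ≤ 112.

√374 = [19; 2, 1, 18, 1, 2, 38, …] (period length 6).
Convergents:
  p_0/q_0 = 19/1
  p_1/q_1 = 39/2
  p_2/q_2 = 58/3
  p_3/q_3 = 1083/56
  p_4/q_4 = 1141/59
  p_5/q_5 = 3365/174
q_4 = 59 ≤ 112 < 174 = q_5, so the answer is 1141/59.

1141/59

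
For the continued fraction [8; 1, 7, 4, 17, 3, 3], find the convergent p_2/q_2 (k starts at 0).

71/8

Using pₖ = aₖpₖ₋₁ + pₖ₋₂, qₖ = aₖqₖ₋₁ + qₖ₋₂ (with p₋₁=1, p₋₂=0, q₋₁=0, q₋₂=1):
  k=0: a=8, p=8, q=1
  k=1: a=1, p=9, q=1
  k=2: a=7, p=71, q=8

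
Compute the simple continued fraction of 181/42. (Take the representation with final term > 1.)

[4; 3, 4, 3]

181 = 4*42 + 13
42 = 3*13 + 3
13 = 4*3 + 1
3 = 3*1 + 0  (stop)
So 181/42 = [4; 3, 4, 3].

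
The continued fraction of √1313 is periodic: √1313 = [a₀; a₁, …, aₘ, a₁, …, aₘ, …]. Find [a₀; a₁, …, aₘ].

a₀ = ⌊√1313⌋ = 36.

[36; 4, 4, 72]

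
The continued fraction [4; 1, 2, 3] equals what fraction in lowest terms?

Fold from the inside: start with 3/1.
  2 + 1/3 = 7/3
  1 + 3/7 = 10/7
  4 + 7/10 = 47/10

47/10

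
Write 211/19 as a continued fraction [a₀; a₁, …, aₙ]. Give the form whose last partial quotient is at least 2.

211 = 11*19 + 2
19 = 9*2 + 1
2 = 2*1 + 0  (stop)
So 211/19 = [11; 9, 2].

[11; 9, 2]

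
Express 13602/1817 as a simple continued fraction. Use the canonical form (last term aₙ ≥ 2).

13602 = 7*1817 + 883
1817 = 2*883 + 51
883 = 17*51 + 16
51 = 3*16 + 3
16 = 5*3 + 1
3 = 3*1 + 0  (stop)
So 13602/1817 = [7; 2, 17, 3, 5, 3].

[7; 2, 17, 3, 5, 3]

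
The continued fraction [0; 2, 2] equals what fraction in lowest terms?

2/5

Fold from the inside: start with 2/1.
  2 + 1/2 = 5/2
  0 + 2/5 = 2/5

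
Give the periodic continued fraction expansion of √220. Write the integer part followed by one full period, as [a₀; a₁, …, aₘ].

a₀ = ⌊√220⌋ = 14.
With m₀=0, d₀=1 and mₖ₊₁ = dₖaₖ − mₖ, dₖ₊₁ = (n − mₖ₊₁²)/dₖ, aₖ₊₁ = ⌊(a₀+mₖ₊₁)/dₖ₊₁⌋:
  k=1: m=14, d=24, a=1
  k=2: m=10, d=5, a=4
  k=3: m=10, d=24, a=1
  k=4: m=14, d=1, a=28
d=1 and a=2a₀=28 at k=4, so the next step gives (m, d) = (14, 24) again — its k=1 value — and the period has length 4.

[14; 1, 4, 1, 28]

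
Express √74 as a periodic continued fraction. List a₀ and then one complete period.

[8; 1, 1, 1, 1, 16]

a₀ = ⌊√74⌋ = 8.
With m₀=0, d₀=1 and mₖ₊₁ = dₖaₖ − mₖ, dₖ₊₁ = (n − mₖ₊₁²)/dₖ, aₖ₊₁ = ⌊(a₀+mₖ₊₁)/dₖ₊₁⌋:
  k=1: m=8, d=10, a=1
  k=2: m=2, d=7, a=1
  k=3: m=5, d=7, a=1
  k=4: m=2, d=10, a=1
  k=5: m=8, d=1, a=16
d=1 and a=2a₀=16 at k=5, so the next step gives (m, d) = (8, 10) again — its k=1 value — and the period has length 5.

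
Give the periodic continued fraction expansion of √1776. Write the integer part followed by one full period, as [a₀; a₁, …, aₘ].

[42; 7, 84]

a₀ = ⌊√1776⌋ = 42.
With m₀=0, d₀=1 and mₖ₊₁ = dₖaₖ − mₖ, dₖ₊₁ = (n − mₖ₊₁²)/dₖ, aₖ₊₁ = ⌊(a₀+mₖ₊₁)/dₖ₊₁⌋:
  k=1: m=42, d=12, a=7
  k=2: m=42, d=1, a=84
d=1 and a=2a₀=84 at k=2, so the next step gives (m, d) = (42, 12) again — its k=1 value — and the period has length 2.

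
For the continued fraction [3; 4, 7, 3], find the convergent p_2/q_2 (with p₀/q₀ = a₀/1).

Using pₖ = aₖpₖ₋₁ + pₖ₋₂, qₖ = aₖqₖ₋₁ + qₖ₋₂ (with p₋₁=1, p₋₂=0, q₋₁=0, q₋₂=1):
  k=0: a=3, p=3, q=1
  k=1: a=4, p=13, q=4
  k=2: a=7, p=94, q=29

94/29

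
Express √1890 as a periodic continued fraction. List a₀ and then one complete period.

a₀ = ⌊√1890⌋ = 43.
With m₀=0, d₀=1 and mₖ₊₁ = dₖaₖ − mₖ, dₖ₊₁ = (n − mₖ₊₁²)/dₖ, aₖ₊₁ = ⌊(a₀+mₖ₊₁)/dₖ₊₁⌋:
  k=1: m=43, d=41, a=2
  k=2: m=39, d=9, a=9
  k=3: m=42, d=14, a=6
  k=4: m=42, d=9, a=9
  k=5: m=39, d=41, a=2
  k=6: m=43, d=1, a=86
d=1 and a=2a₀=86 at k=6, so the next step gives (m, d) = (43, 41) again — its k=1 value — and the period has length 6.

[43; 2, 9, 6, 9, 2, 86]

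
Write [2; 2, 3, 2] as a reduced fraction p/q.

Fold from the inside: start with 2/1.
  3 + 1/2 = 7/2
  2 + 2/7 = 16/7
  2 + 7/16 = 39/16

39/16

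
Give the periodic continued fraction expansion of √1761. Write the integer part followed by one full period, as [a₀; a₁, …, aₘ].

[41; 1, 26, 1, 82]

a₀ = ⌊√1761⌋ = 41.
With m₀=0, d₀=1 and mₖ₊₁ = dₖaₖ − mₖ, dₖ₊₁ = (n − mₖ₊₁²)/dₖ, aₖ₊₁ = ⌊(a₀+mₖ₊₁)/dₖ₊₁⌋:
  k=1: m=41, d=80, a=1
  k=2: m=39, d=3, a=26
  k=3: m=39, d=80, a=1
  k=4: m=41, d=1, a=82
d=1 and a=2a₀=82 at k=4, so the next step gives (m, d) = (41, 80) again — its k=1 value — and the period has length 4.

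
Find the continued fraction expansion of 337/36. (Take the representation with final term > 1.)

[9; 2, 1, 3, 3]

337 = 9×36 + 13
36 = 2×13 + 10
13 = 1×10 + 3
10 = 3×3 + 1
3 = 3×1 + 0  (stop)
So 337/36 = [9; 2, 1, 3, 3].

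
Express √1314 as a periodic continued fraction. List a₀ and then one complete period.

a₀ = ⌊√1314⌋ = 36.

[36; 4, 72]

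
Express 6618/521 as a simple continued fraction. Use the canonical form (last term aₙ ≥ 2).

6618 = 12×521 + 366
521 = 1×366 + 155
366 = 2×155 + 56
155 = 2×56 + 43
56 = 1×43 + 13
43 = 3×13 + 4
13 = 3×4 + 1
4 = 4×1 + 0  (stop)
So 6618/521 = [12; 1, 2, 2, 1, 3, 3, 4].

[12; 1, 2, 2, 1, 3, 3, 4]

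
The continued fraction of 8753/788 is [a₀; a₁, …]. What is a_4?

2

8753 = 11·788 + 85   →  a_0 = 11
788 = 9·85 + 23   →  a_1 = 9
85 = 3·23 + 16   →  a_2 = 3
23 = 1·16 + 7   →  a_3 = 1
16 = 2·7 + 2   →  a_4 = 2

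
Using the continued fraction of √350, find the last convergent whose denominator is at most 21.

318/17

√350 = [18; 1, 2, 2, 2, 1, 36, …] (period length 6).
Convergents:
  p_0/q_0 = 18/1
  p_1/q_1 = 19/1
  p_2/q_2 = 56/3
  p_3/q_3 = 131/7
  p_4/q_4 = 318/17
  p_5/q_5 = 449/24
q_4 = 17 ≤ 21 < 24 = q_5, so the answer is 318/17.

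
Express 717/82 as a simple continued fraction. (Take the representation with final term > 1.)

717 = 8·82 + 61
82 = 1·61 + 21
61 = 2·21 + 19
21 = 1·19 + 2
19 = 9·2 + 1
2 = 2·1 + 0  (stop)
So 717/82 = [8; 1, 2, 1, 9, 2].

[8; 1, 2, 1, 9, 2]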